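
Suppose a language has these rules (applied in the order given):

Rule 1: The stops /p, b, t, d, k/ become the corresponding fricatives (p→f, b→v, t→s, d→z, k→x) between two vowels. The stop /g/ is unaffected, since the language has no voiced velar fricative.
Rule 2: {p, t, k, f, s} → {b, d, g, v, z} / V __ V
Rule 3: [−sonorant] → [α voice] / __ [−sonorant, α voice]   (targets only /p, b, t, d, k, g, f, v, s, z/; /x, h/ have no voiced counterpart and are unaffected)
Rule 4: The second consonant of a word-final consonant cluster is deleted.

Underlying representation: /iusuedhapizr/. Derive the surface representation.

Rule 1 (intervocalic spirantization): /p/ is a stop between vowels /a/ and /i/, so it spirantizes to the fricative [f]. /iusuedhapizr/ → iusuedhafizr.
Rule 2 (intervocalic voicing): /s/ is a voiceless obstruent between vowels /u/ and /u/, so it voices to [z]. /f/ is a voiceless obstruent between vowels /a/ and /i/, so it voices to [v]. /iusuedhafizr/ → iuzuedhavizr.
Rule 3 (regressive voicing assimilation): /d/ precedes the voiceless obstruent /h/, so it devoices to [t] by assimilation. /iuzuedhavizr/ → iuzuethavizr.
Rule 4 (final cluster simplification): /r/ is the second consonant of a word-final cluster /zr/, so it deletes. /iuzuethavizr/ → iuzuethaviz.

iuzuethaviz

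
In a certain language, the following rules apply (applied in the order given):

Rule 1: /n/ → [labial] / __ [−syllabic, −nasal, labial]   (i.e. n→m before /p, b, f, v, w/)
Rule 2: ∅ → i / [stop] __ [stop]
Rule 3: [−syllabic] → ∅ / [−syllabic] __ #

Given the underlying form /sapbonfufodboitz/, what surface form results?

sapibomfufodiboit

Rule 1 (nasal place assimilation): /n/ precedes the labial consonant /f/, so it assimilates in place to [m]. /sapbonfufodboitz/ → sapbomfufodboitz.
Rule 2 (stop-cluster i-epenthesis): /p/ and /b/ form a stop–stop cluster, so [i] is inserted between them. /d/ and /b/ form a stop–stop cluster, so [i] is inserted between them. /sapbomfufodboitz/ → sapibomfufodiboitz.
Rule 3 (final cluster simplification): /z/ is the second consonant of a word-final cluster /tz/, so it deletes. /sapibomfufodiboitz/ → sapibomfufodiboit.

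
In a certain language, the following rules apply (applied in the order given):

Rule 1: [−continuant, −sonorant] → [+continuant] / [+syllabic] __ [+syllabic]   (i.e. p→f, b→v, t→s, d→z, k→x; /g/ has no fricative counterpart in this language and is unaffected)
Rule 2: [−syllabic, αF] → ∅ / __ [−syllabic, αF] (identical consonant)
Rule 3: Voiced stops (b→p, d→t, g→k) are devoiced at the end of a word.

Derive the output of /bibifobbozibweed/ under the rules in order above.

bivifobozibweet

Rule 1 (intervocalic spirantization): /b/ is a stop between vowels /i/ and /i/, so it spirantizes to the fricative [v]. /bibifobbozibweed/ → bivifobbozibweed.
Rule 2 (degemination): /bb/ is a geminate; the first /b/ deletes. /bivifobbozibweed/ → bivifobozibweed.
Rule 3 (final devoicing): /d/ is a voiced stop in word-final position, so it devoices to [t]. /bivifobozibweed/ → bivifobozibweet.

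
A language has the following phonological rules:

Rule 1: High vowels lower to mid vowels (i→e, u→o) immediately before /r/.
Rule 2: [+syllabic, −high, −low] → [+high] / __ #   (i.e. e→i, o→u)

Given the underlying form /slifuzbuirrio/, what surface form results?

slifuzbuerriu

Rule 1 (pre-rhotic lowering): /i/ is a high vowel immediately before /r/, so it lowers to [e]. /slifuzbuirrio/ → slifuzbuerrio.
Rule 2 (final vowel raising): /o/ is a mid vowel in word-final position, so it raises to [u]. /slifuzbuerrio/ → slifuzbuerriu.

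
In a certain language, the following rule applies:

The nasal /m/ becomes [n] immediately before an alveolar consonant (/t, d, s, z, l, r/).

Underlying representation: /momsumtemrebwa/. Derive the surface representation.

Scanning /momsumtemrebwa/: /m/ at position 1 is not in the conditioning environment; /m/ precedes the alveolar consonant /s/, so it assimilates in place to [n]; /m/ precedes the alveolar consonant /t/, so it assimilates in place to [n]; /m/ precedes the alveolar consonant /r/, so it assimilates in place to [n].
Result: [monsuntenrebwa].

monsuntenrebwa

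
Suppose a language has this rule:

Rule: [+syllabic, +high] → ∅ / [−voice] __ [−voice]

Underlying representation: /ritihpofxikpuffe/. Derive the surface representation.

/i/ is a high vowel flanked by voiceless consonants /t/ and /h/, so it deletes.
/i/ is a high vowel flanked by voiceless consonants /x/ and /k/, so it deletes.
/u/ is a high vowel flanked by voiceless consonants /p/ and /f/, so it deletes.
The other instance of /i/ does not occur in the required environment and remains unchanged.
Surface form: [rithpofxkpffe].

rithpofxkpffe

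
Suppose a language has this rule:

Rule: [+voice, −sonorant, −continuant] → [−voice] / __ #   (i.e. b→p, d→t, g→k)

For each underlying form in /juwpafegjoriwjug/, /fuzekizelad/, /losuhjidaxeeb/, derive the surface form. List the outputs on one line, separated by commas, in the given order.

/juwpafegjoriwjug/: /g/ is a voiced stop in word-final position, so it devoices to [k]. → [juwpafegjoriwjuk].
/fuzekizelad/: /d/ is a voiced stop in word-final position, so it devoices to [t]. → [fuzekizelat].
/losuhjidaxeeb/: /b/ is a voiced stop in word-final position, so it devoices to [p]. → [losuhjidaxeep].

juwpafegjoriwjuk, fuzekizelat, losuhjidaxeep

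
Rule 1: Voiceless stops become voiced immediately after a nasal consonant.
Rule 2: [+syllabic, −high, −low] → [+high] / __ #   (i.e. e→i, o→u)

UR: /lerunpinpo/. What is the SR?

Rule 1 (post-nasal voicing): /p/ is a voiceless stop immediately after the nasal /n/, so it voices to [b]. /p/ is a voiceless stop immediately after the nasal /n/, so it voices to [b]. /lerunpinpo/ → lerunbinbo.
Rule 2 (final vowel raising): /o/ is a mid vowel in word-final position, so it raises to [u]. /lerunbinbo/ → lerunbinbu.

lerunbinbu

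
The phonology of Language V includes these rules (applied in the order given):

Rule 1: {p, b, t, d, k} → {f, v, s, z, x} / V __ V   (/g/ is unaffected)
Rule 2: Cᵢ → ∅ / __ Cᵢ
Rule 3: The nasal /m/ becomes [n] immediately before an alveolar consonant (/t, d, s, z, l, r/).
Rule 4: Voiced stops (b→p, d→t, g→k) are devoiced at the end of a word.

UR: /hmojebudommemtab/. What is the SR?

hmojevuzomentap

Rule 1 (intervocalic spirantization): /b/ is a stop between vowels /e/ and /u/, so it spirantizes to the fricative [v]. /d/ is a stop between vowels /u/ and /o/, so it spirantizes to the fricative [z]. /hmojebudommemtab/ → hmojevuzommemtab.
Rule 2 (degemination): /mm/ is a geminate; the first /m/ deletes. /hmojevuzommemtab/ → hmojevuzomemtab.
Rule 3 (nasal place assimilation): /m/ precedes the alveolar consonant /t/, so it assimilates in place to [n]. /hmojevuzomemtab/ → hmojevuzomentab.
Rule 4 (final devoicing): /b/ is a voiced stop in word-final position, so it devoices to [p]. /hmojevuzomentab/ → hmojevuzomentap.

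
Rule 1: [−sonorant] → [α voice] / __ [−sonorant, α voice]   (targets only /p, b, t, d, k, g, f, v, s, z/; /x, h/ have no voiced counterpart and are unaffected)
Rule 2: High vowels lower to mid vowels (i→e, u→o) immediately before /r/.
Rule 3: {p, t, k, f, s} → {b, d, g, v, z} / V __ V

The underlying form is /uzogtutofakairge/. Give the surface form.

Rule 1 (regressive voicing assimilation): /g/ precedes the voiceless obstruent /t/, so it devoices to [k] by assimilation. /uzogtutofakairge/ → uzoktutofakairge.
Rule 2 (pre-rhotic lowering): /i/ is a high vowel immediately before /r/, so it lowers to [e]. /uzoktutofakairge/ → uzoktutofakaerge.
Rule 3 (intervocalic voicing): /t/ is a voiceless obstruent between vowels /u/ and /o/, so it voices to [d]. /f/ is a voiceless obstruent between vowels /o/ and /a/, so it voices to [v]. /k/ is a voiceless obstruent between vowels /a/ and /a/, so it voices to [g]. /uzoktutofakaerge/ → uzoktudovagaerge.

uzoktudovagaerge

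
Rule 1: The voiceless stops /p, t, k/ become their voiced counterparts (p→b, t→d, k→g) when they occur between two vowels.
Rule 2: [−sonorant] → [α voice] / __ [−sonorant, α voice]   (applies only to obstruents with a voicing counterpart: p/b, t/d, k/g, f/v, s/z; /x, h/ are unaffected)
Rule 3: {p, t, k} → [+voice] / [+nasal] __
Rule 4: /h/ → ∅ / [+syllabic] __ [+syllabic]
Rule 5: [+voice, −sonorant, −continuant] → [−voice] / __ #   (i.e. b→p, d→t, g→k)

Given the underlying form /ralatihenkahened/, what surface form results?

Rule 1 (intervocalic voicing): /t/ is a voiceless stop between vowels /a/ and /i/, so it voices to [d]. /ralatihenkahened/ → raladihenkahened.
Rule 2 (regressive voicing assimilation): no segment meets the environment; /raladihenkahened/ is unchanged.
Rule 3 (post-nasal voicing): /k/ is a voiceless stop immediately after the nasal /n/, so it voices to [g]. /raladihenkahened/ → raladihengahened.
Rule 4 (intervocalic h-deletion): /h/ occurs between vowels /i/ and /e/, so it deletes. /h/ occurs between vowels /a/ and /e/, so it deletes. /raladihengahened/ → raladiengaened.
Rule 5 (final devoicing): /d/ is a voiced stop in word-final position, so it devoices to [t]. /raladiengaened/ → raladiengaenet.

raladiengaenet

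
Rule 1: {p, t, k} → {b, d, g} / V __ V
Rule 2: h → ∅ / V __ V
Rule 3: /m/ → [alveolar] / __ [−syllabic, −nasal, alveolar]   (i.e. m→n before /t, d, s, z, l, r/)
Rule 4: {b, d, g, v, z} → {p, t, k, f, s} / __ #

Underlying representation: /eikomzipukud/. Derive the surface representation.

Rule 1 (intervocalic voicing): /k/ is a voiceless stop between vowels /i/ and /o/, so it voices to [g]. /p/ is a voiceless stop between vowels /i/ and /u/, so it voices to [b]. /k/ is a voiceless stop between vowels /u/ and /u/, so it voices to [g]. /eikomzipukud/ → eigomzibugud.
Rule 2 (intervocalic h-deletion): no segment meets the environment; /eigomzibugud/ is unchanged.
Rule 3 (nasal place assimilation): /m/ precedes the alveolar consonant /z/, so it assimilates in place to [n]. /eigomzibugud/ → eigonzibugud.
Rule 4 (final devoicing): /d/ is a voiced obstruent in word-final position, so it devoices to [t]. /eigonzibugud/ → eigonzibugut.

eigonzibugut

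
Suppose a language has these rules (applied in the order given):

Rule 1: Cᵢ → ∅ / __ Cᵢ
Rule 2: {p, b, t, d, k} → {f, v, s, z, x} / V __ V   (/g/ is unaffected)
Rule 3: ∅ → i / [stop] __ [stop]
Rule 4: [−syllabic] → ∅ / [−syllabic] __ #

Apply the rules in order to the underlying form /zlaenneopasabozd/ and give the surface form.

Rule 1 (degemination): /nn/ is a geminate; the first /n/ deletes. /zlaenneopasabozd/ → zlaeneopasabozd.
Rule 2 (intervocalic spirantization): /p/ is a stop between vowels /o/ and /a/, so it spirantizes to the fricative [f]. /b/ is a stop between vowels /a/ and /o/, so it spirantizes to the fricative [v]. /zlaeneopasabozd/ → zlaeneofasavozd.
Rule 3 (stop-cluster i-epenthesis): no segment meets the environment; /zlaeneofasavozd/ is unchanged.
Rule 4 (final cluster simplification): /d/ is the second consonant of a word-final cluster /zd/, so it deletes. /zlaeneofasavozd/ → zlaeneofasavoz.

zlaeneofasavoz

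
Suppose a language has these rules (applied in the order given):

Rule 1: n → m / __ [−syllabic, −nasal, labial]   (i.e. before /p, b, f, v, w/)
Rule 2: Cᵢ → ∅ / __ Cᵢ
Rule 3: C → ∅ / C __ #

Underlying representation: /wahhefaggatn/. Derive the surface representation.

wahefagat

Rule 1 (nasal place assimilation): no segment meets the environment; /wahhefaggatn/ is unchanged.
Rule 2 (degemination): /hh/ is a geminate; the first /h/ deletes. /gg/ is a geminate; the first /g/ deletes. /wahhefaggatn/ → wahefagatn.
Rule 3 (final cluster simplification): /n/ is the second consonant of a word-final cluster /tn/, so it deletes. /wahefagatn/ → wahefagat.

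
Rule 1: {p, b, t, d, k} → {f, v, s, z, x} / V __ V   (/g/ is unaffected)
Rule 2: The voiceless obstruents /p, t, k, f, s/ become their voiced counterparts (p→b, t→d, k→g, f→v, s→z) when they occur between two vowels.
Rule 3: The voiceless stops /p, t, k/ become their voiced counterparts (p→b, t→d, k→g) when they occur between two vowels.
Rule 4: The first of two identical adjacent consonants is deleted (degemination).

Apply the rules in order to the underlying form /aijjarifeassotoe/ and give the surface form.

Rule 1 (intervocalic spirantization): /t/ is a stop between vowels /o/ and /o/, so it spirantizes to the fricative [s]. /aijjarifeassotoe/ → aijjarifeassosoe.
Rule 2 (intervocalic voicing): /f/ is a voiceless obstruent between vowels /i/ and /e/, so it voices to [v]. /s/ is a voiceless obstruent between vowels /o/ and /o/, so it voices to [z]. /aijjarifeassosoe/ → aijjariveassozoe.
Rule 3 (intervocalic voicing): no segment meets the environment; /aijjariveassozoe/ is unchanged.
Rule 4 (degemination): /jj/ is a geminate; the first /j/ deletes. /ss/ is a geminate; the first /s/ deletes. /aijjariveassozoe/ → aijariveasozoe.

aijariveasozoe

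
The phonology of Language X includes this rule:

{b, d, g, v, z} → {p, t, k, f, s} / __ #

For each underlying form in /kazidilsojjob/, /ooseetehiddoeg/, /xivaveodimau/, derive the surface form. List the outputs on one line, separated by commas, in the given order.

kazidilsojjop, ooseetehiddoek, xivaveodimau

/kazidilsojjob/: /b/ is a voiced obstruent in word-final position, so it devoices to [p]. → [kazidilsojjop].
/ooseetehiddoeg/: /g/ is a voiced obstruent in word-final position, so it devoices to [k]. → [ooseetehiddoek].
/xivaveodimau/: the rule's environment is not met; surfaces unchanged as [xivaveodimau].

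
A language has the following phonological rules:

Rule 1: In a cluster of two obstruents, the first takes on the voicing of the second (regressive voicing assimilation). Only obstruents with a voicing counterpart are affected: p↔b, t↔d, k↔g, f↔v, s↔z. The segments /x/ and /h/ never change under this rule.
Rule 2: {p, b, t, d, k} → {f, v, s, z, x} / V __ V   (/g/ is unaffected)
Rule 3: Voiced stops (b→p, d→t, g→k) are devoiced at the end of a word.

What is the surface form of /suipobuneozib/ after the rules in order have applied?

Rule 1 (regressive voicing assimilation): no segment meets the environment; /suipobuneozib/ is unchanged.
Rule 2 (intervocalic spirantization): /p/ is a stop between vowels /i/ and /o/, so it spirantizes to the fricative [f]. /b/ is a stop between vowels /o/ and /u/, so it spirantizes to the fricative [v]. /suipobuneozib/ → suifovuneozib.
Rule 3 (final devoicing): /b/ is a voiced stop in word-final position, so it devoices to [p]. /suifovuneozib/ → suifovuneozip.

suifovuneozip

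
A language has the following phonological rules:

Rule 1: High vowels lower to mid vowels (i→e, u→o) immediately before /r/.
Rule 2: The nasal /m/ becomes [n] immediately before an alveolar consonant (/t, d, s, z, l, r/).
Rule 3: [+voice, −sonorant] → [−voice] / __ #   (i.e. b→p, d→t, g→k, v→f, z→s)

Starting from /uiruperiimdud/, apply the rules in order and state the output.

Rule 1 (pre-rhotic lowering): /i/ is a high vowel immediately before /r/, so it lowers to [e]. /uiruperiimdud/ → ueruperiimdud.
Rule 2 (nasal place assimilation): /m/ precedes the alveolar consonant /d/, so it assimilates in place to [n]. /ueruperiimdud/ → ueruperiindud.
Rule 3 (final devoicing): /d/ is a voiced obstruent in word-final position, so it devoices to [t]. /ueruperiindud/ → ueruperiindut.

ueruperiindut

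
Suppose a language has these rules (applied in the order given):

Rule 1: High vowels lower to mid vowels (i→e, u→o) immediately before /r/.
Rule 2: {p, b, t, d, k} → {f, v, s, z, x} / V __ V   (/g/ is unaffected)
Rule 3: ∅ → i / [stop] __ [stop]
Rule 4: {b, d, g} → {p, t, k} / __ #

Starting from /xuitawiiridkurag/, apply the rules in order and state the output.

Rule 1 (pre-rhotic lowering): /i/ is a high vowel immediately before /r/, so it lowers to [e]. /u/ is a high vowel immediately before /r/, so it lowers to [o]. /xuitawiiridkurag/ → xuitawieridkorag.
Rule 2 (intervocalic spirantization): /t/ is a stop between vowels /i/ and /a/, so it spirantizes to the fricative [s]. /xuitawieridkorag/ → xuisawieridkorag.
Rule 3 (stop-cluster i-epenthesis): /d/ and /k/ form a stop–stop cluster, so [i] is inserted between them. /xuisawieridkorag/ → xuisawieridikorag.
Rule 4 (final devoicing): /g/ is a voiced stop in word-final position, so it devoices to [k]. /xuisawieridikorag/ → xuisawieridikorak.

xuisawieridikorak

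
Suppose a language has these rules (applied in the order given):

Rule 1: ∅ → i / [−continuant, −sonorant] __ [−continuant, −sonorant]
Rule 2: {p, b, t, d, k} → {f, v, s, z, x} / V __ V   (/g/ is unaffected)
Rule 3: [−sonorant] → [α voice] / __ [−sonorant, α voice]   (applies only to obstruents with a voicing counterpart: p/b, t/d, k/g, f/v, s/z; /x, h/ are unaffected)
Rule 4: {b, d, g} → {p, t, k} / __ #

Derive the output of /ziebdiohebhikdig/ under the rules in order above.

zieviziohephixizik

Rule 1 (stop-cluster i-epenthesis): /b/ and /d/ form a stop–stop cluster, so [i] is inserted between them. /k/ and /d/ form a stop–stop cluster, so [i] is inserted between them. /ziebdiohebhikdig/ → ziebidiohebhikidig.
Rule 2 (intervocalic spirantization): /b/ is a stop between vowels /e/ and /i/, so it spirantizes to the fricative [v]. /d/ is a stop between vowels /i/ and /i/, so it spirantizes to the fricative [z]. /k/ is a stop between vowels /i/ and /i/, so it spirantizes to the fricative [x]. /d/ is a stop between vowels /i/ and /i/, so it spirantizes to the fricative [z]. /ziebidiohebhikidig/ → zieviziohebhixizig.
Rule 3 (regressive voicing assimilation): /b/ precedes the voiceless obstruent /h/, so it devoices to [p] by assimilation. /zieviziohebhixizig/ → zieviziohephixizig.
Rule 4 (final devoicing): /g/ is a voiced stop in word-final position, so it devoices to [k]. /zieviziohephixizig/ → zieviziohephixizik.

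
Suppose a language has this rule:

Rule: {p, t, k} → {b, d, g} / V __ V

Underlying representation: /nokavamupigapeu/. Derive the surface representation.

nogavamubigabeu

/k/ is a voiceless stop between vowels /o/ and /a/, so it voices to [g].
/p/ is a voiceless stop between vowels /u/ and /i/, so it voices to [b].
/p/ is a voiceless stop between vowels /a/ and /e/, so it voices to [b].
Surface form: [nogavamubigabeu].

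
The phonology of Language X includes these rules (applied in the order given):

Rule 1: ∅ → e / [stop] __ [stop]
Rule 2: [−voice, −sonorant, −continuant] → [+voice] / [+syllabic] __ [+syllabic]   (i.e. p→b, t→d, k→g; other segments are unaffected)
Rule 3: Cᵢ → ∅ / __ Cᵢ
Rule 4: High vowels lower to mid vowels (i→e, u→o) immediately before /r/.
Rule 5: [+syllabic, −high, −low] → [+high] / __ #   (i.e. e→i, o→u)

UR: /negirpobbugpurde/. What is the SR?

negerpobebugebordi

Rule 1 (stop-cluster e-epenthesis): /b/ and /b/ form a stop–stop cluster, so [e] is inserted between them. /g/ and /p/ form a stop–stop cluster, so [e] is inserted between them. /negirpobbugpurde/ → negirpobebugepurde.
Rule 2 (intervocalic voicing): /p/ is a voiceless stop between vowels /e/ and /u/, so it voices to [b]. /negirpobebugepurde/ → negirpobebugeburde.
Rule 3 (degemination): no segment meets the environment; /negirpobebugeburde/ is unchanged.
Rule 4 (pre-rhotic lowering): /i/ is a high vowel immediately before /r/, so it lowers to [e]. /u/ is a high vowel immediately before /r/, so it lowers to [o]. /negirpobebugeburde/ → negerpobebugeborde.
Rule 5 (final vowel raising): /e/ is a mid vowel in word-final position, so it raises to [i]. /negerpobebugeborde/ → negerpobebugebordi.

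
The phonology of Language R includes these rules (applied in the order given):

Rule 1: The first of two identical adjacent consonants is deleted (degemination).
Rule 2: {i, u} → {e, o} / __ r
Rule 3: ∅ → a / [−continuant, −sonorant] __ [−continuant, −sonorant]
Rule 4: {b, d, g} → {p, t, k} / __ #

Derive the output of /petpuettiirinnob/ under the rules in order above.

Rule 1 (degemination): /tt/ is a geminate; the first /t/ deletes. /nn/ is a geminate; the first /n/ deletes. /petpuettiirinnob/ → petpuetiirinob.
Rule 2 (pre-rhotic lowering): /i/ is a high vowel immediately before /r/, so it lowers to [e]. /petpuetiirinob/ → petpuetierinob.
Rule 3 (stop-cluster a-epenthesis): /t/ and /p/ form a stop–stop cluster, so [a] is inserted between them. /petpuetierinob/ → petapuetierinob.
Rule 4 (final devoicing): /b/ is a voiced stop in word-final position, so it devoices to [p]. /petapuetierinob/ → petapuetierinop.

petapuetierinop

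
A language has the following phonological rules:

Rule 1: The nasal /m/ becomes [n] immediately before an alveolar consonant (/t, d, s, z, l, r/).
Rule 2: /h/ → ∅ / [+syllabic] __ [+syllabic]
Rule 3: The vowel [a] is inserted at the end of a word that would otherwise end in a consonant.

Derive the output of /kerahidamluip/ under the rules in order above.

Rule 1 (nasal place assimilation): /m/ precedes the alveolar consonant /l/, so it assimilates in place to [n]. /kerahidamluip/ → kerahidanluip.
Rule 2 (intervocalic h-deletion): /h/ occurs between vowels /a/ and /i/, so it deletes. /kerahidanluip/ → keraidanluip.
Rule 3 (final a-epenthesis): the form ends in the consonant /p/, so [a] is inserted word-finally. /keraidanluip/ → keraidanluipa.

keraidanluipa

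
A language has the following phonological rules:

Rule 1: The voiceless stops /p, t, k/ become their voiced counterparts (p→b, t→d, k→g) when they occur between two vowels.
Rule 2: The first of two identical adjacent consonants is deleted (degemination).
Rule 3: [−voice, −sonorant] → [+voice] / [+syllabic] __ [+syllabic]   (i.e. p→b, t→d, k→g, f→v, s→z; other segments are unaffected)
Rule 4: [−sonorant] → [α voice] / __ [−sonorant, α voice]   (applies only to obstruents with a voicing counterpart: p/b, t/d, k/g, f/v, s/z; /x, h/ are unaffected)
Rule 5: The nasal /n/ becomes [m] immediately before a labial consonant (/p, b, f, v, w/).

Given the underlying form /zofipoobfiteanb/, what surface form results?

zoviboopfideamb

Rule 1 (intervocalic voicing): /p/ is a voiceless stop between vowels /i/ and /o/, so it voices to [b]. /t/ is a voiceless stop between vowels /i/ and /e/, so it voices to [d]. /zofipoobfiteanb/ → zofiboobfideanb.
Rule 2 (degemination): no segment meets the environment; /zofiboobfideanb/ is unchanged.
Rule 3 (intervocalic voicing): /f/ is a voiceless obstruent between vowels /o/ and /i/, so it voices to [v]. /zofiboobfideanb/ → zoviboobfideanb.
Rule 4 (regressive voicing assimilation): /b/ precedes the voiceless obstruent /f/, so it devoices to [p] by assimilation. /zoviboobfideanb/ → zoviboopfideanb.
Rule 5 (nasal place assimilation): /n/ precedes the labial consonant /b/, so it assimilates in place to [m]. /zoviboopfideanb/ → zoviboopfideamb.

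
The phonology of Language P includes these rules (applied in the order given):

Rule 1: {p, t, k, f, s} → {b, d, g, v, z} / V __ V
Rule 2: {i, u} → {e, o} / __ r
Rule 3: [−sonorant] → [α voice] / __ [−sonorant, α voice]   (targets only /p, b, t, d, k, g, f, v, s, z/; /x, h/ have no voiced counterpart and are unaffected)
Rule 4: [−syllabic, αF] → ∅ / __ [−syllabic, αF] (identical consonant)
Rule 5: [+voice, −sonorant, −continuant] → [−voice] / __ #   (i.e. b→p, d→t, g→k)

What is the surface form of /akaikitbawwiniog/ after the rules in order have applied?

agaigidbawiniok

Rule 1 (intervocalic voicing): /k/ is a voiceless obstruent between vowels /a/ and /a/, so it voices to [g]. /k/ is a voiceless obstruent between vowels /i/ and /i/, so it voices to [g]. /akaikitbawwiniog/ → agaigitbawwiniog.
Rule 2 (pre-rhotic lowering): no segment meets the environment; /agaigitbawwiniog/ is unchanged.
Rule 3 (regressive voicing assimilation): /t/ precedes the voiced obstruent /b/, so it voices to [d] by assimilation. /agaigitbawwiniog/ → agaigidbawwiniog.
Rule 4 (degemination): /ww/ is a geminate; the first /w/ deletes. /agaigidbawwiniog/ → agaigidbawiniog.
Rule 5 (final devoicing): /g/ is a voiced stop in word-final position, so it devoices to [k]. /agaigidbawiniog/ → agaigidbawiniok.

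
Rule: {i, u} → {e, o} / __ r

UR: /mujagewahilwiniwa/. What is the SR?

mujagewahilwiniwa

No segment of /mujagewahilwiniwa/ meets the structural description of the rule, so the form surfaces unchanged.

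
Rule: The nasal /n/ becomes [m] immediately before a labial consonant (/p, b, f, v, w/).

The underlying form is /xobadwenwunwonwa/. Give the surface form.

/n/ precedes the labial consonant /w/, so it assimilates in place to [m].
/n/ precedes the labial consonant /w/, so it assimilates in place to [m].
/n/ precedes the labial consonant /w/, so it assimilates in place to [m].
Surface form: [xobadwemwumwomwa].

xobadwemwumwomwa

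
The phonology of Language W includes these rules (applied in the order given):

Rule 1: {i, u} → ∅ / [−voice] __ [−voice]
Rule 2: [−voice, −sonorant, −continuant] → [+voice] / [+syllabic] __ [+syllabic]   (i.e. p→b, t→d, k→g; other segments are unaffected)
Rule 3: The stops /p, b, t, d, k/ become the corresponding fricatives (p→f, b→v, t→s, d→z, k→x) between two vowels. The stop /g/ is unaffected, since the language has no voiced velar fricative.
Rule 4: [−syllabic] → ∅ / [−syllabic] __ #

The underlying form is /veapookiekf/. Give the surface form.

veavoogiek

Rule 1 (high vowel syncope): no segment meets the environment; /veapookiekf/ is unchanged.
Rule 2 (intervocalic voicing): /p/ is a voiceless stop between vowels /a/ and /o/, so it voices to [b]. /k/ is a voiceless stop between vowels /o/ and /i/, so it voices to [g]. /veapookiekf/ → veaboogiekf.
Rule 3 (intervocalic spirantization): /b/ is a stop between vowels /a/ and /o/, so it spirantizes to the fricative [v]. /veaboogiekf/ → veavoogiekf.
Rule 4 (final cluster simplification): /f/ is the second consonant of a word-final cluster /kf/, so it deletes. /veavoogiekf/ → veavoogiek.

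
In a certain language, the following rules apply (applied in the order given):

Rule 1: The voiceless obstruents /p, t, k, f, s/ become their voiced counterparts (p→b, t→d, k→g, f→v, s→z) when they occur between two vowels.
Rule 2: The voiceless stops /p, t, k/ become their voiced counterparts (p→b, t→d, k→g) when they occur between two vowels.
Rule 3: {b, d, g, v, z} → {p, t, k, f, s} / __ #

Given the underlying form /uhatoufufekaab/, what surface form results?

uhadouvuvegaap

Rule 1 (intervocalic voicing): /t/ is a voiceless obstruent between vowels /a/ and /o/, so it voices to [d]. /f/ is a voiceless obstruent between vowels /u/ and /u/, so it voices to [v]. /f/ is a voiceless obstruent between vowels /u/ and /e/, so it voices to [v]. /k/ is a voiceless obstruent between vowels /e/ and /a/, so it voices to [g]. /uhatoufufekaab/ → uhadouvuvegaab.
Rule 2 (intervocalic voicing): no segment meets the environment; /uhadouvuvegaab/ is unchanged.
Rule 3 (final devoicing): /b/ is a voiced obstruent in word-final position, so it devoices to [p]. /uhadouvuvegaab/ → uhadouvuvegaap.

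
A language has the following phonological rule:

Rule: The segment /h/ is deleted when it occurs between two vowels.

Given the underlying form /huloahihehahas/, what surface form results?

/h/ occurs between vowels /a/ and /i/, so it deletes.
/h/ occurs between vowels /i/ and /e/, so it deletes.
/h/ occurs between vowels /e/ and /a/, so it deletes.
/h/ occurs between vowels /a/ and /a/, so it deletes.
Surface form: [huloaieaas].

huloaieaas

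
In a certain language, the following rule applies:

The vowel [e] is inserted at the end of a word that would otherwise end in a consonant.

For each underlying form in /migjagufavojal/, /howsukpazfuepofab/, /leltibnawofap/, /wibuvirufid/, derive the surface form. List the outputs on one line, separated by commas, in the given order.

migjagufavojale, howsukpazfuepofabe, leltibnawofape, wibuvirufide

/migjagufavojal/: the form ends in the consonant /l/, so [e] is inserted word-finally. → [migjagufavojale].
/howsukpazfuepofab/: the form ends in the consonant /b/, so [e] is inserted word-finally. → [howsukpazfuepofabe].
/leltibnawofap/: the form ends in the consonant /p/, so [e] is inserted word-finally. → [leltibnawofape].
/wibuvirufid/: the form ends in the consonant /d/, so [e] is inserted word-finally. → [wibuvirufide].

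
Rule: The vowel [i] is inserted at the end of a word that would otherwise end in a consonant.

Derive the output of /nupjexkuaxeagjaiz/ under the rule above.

nupjexkuaxeagjaizi

the form ends in the consonant /z/, so [i] is inserted word-finally.
Surface form: [nupjexkuaxeagjaizi].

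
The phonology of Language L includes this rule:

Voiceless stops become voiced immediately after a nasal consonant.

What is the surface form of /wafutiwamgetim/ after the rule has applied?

wafutiwamgetim

No segment of /wafutiwamgetim/ meets the structural description of the rule, so the form surfaces unchanged.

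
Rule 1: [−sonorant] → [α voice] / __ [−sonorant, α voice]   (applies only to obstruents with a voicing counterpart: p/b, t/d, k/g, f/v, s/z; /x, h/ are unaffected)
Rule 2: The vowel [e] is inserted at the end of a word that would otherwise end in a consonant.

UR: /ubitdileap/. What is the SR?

Rule 1 (regressive voicing assimilation): /t/ precedes the voiced obstruent /d/, so it voices to [d] by assimilation. /ubitdileap/ → ubiddileap.
Rule 2 (final e-epenthesis): the form ends in the consonant /p/, so [e] is inserted word-finally. /ubiddileap/ → ubiddileape.

ubiddileape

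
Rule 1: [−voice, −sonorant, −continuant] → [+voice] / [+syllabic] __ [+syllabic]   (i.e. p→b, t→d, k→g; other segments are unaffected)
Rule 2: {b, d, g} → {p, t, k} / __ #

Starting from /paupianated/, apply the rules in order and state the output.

Rule 1 (intervocalic voicing): /p/ is a voiceless stop between vowels /u/ and /i/, so it voices to [b]. /t/ is a voiceless stop between vowels /a/ and /e/, so it voices to [d]. /paupianated/ → paubianaded.
Rule 2 (final devoicing): /d/ is a voiced stop in word-final position, so it devoices to [t]. /paubianaded/ → paubianadet.

paubianadet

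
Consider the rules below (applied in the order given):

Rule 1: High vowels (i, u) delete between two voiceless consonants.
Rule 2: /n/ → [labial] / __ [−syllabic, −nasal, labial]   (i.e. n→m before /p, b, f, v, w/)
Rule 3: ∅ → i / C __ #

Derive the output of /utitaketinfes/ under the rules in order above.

uttaketimfesi

Rule 1 (high vowel syncope): /i/ is a high vowel flanked by voiceless consonants /t/ and /t/, so it deletes. /utitaketinfes/ → uttaketinfes.
Rule 2 (nasal place assimilation): /n/ precedes the labial consonant /f/, so it assimilates in place to [m]. /uttaketinfes/ → uttaketimfes.
Rule 3 (final i-epenthesis): the form ends in the consonant /s/, so [i] is inserted word-finally. /uttaketimfes/ → uttaketimfesi.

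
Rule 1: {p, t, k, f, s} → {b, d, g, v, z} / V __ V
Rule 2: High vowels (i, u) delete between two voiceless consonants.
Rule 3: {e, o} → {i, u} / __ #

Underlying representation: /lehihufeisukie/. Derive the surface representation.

lehhuveizugii

Rule 1 (intervocalic voicing): /f/ is a voiceless obstruent between vowels /u/ and /e/, so it voices to [v]. /s/ is a voiceless obstruent between vowels /i/ and /u/, so it voices to [z]. /k/ is a voiceless obstruent between vowels /u/ and /i/, so it voices to [g]. /lehihufeisukie/ → lehihuveizugie.
Rule 2 (high vowel syncope): /i/ is a high vowel flanked by voiceless consonants /h/ and /h/, so it deletes. /lehihuveizugie/ → lehhuveizugie.
Rule 3 (final vowel raising): /e/ is a mid vowel in word-final position, so it raises to [i]. /lehhuveizugie/ → lehhuveizugii.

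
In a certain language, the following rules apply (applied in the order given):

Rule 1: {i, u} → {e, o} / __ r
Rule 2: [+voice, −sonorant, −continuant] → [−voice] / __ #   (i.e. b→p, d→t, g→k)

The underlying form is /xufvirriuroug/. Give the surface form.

xufverriorouk

Rule 1 (pre-rhotic lowering): /i/ is a high vowel immediately before /r/, so it lowers to [e]. /u/ is a high vowel immediately before /r/, so it lowers to [o]. /xufvirriuroug/ → xufverrioroug.
Rule 2 (final devoicing): /g/ is a voiced stop in word-final position, so it devoices to [k]. /xufverrioroug/ → xufverriorouk.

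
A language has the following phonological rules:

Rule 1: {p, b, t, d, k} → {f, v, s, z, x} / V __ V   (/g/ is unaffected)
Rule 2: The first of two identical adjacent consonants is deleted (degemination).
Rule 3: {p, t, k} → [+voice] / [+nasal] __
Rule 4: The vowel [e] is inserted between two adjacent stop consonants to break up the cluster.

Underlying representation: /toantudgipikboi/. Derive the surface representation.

Rule 1 (intervocalic spirantization): /p/ is a stop between vowels /i/ and /i/, so it spirantizes to the fricative [f]. /toantudgipikboi/ → toantudgifikboi.
Rule 2 (degemination): no segment meets the environment; /toantudgifikboi/ is unchanged.
Rule 3 (post-nasal voicing): /t/ is a voiceless stop immediately after the nasal /n/, so it voices to [d]. /toantudgifikboi/ → toandudgifikboi.
Rule 4 (stop-cluster e-epenthesis): /d/ and /g/ form a stop–stop cluster, so [e] is inserted between them. /k/ and /b/ form a stop–stop cluster, so [e] is inserted between them. /toandudgifikboi/ → toandudegifikeboi.

toandudegifikeboi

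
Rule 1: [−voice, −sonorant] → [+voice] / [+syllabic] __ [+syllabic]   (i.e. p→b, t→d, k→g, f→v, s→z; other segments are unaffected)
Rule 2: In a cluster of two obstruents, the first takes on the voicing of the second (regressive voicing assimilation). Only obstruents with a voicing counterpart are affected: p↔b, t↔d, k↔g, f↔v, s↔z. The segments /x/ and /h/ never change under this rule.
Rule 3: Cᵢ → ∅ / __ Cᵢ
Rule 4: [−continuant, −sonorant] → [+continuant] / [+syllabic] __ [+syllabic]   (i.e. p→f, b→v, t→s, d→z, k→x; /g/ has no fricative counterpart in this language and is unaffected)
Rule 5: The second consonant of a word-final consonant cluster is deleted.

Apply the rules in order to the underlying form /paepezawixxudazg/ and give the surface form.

Rule 1 (intervocalic voicing): /p/ is a voiceless obstruent between vowels /e/ and /e/, so it voices to [b]. /paepezawixxudazg/ → paebezawixxudazg.
Rule 2 (regressive voicing assimilation): no segment meets the environment; /paebezawixxudazg/ is unchanged.
Rule 3 (degemination): /xx/ is a geminate; the first /x/ deletes. /paebezawixxudazg/ → paebezawixudazg.
Rule 4 (intervocalic spirantization): /b/ is a stop between vowels /e/ and /e/, so it spirantizes to the fricative [v]. /d/ is a stop between vowels /u/ and /a/, so it spirantizes to the fricative [z]. /paebezawixudazg/ → paevezawixuzazg.
Rule 5 (final cluster simplification): /g/ is the second consonant of a word-final cluster /zg/, so it deletes. /paevezawixuzazg/ → paevezawixuzaz.

paevezawixuzaz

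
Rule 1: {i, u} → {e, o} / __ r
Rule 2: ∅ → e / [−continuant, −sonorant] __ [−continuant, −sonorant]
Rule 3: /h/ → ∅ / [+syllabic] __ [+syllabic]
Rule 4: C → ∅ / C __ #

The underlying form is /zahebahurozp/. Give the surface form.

Rule 1 (pre-rhotic lowering): /u/ is a high vowel immediately before /r/, so it lowers to [o]. /zahebahurozp/ → zahebahorozp.
Rule 2 (stop-cluster e-epenthesis): no segment meets the environment; /zahebahorozp/ is unchanged.
Rule 3 (intervocalic h-deletion): /h/ occurs between vowels /a/ and /e/, so it deletes. /h/ occurs between vowels /a/ and /o/, so it deletes. /zahebahorozp/ → zaebaorozp.
Rule 4 (final cluster simplification): /p/ is the second consonant of a word-final cluster /zp/, so it deletes. /zaebaorozp/ → zaebaoroz.

zaebaoroz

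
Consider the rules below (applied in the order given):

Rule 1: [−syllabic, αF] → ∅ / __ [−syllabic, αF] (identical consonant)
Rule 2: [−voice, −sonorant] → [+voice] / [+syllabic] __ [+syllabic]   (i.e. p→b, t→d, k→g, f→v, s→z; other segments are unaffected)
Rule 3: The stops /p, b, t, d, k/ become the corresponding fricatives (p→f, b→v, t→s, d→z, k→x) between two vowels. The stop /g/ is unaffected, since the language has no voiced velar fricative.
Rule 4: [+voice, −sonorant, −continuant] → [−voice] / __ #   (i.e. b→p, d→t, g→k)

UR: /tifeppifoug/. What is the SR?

Rule 1 (degemination): /pp/ is a geminate; the first /p/ deletes. /tifeppifoug/ → tifepifoug.
Rule 2 (intervocalic voicing): /f/ is a voiceless obstruent between vowels /i/ and /e/, so it voices to [v]. /p/ is a voiceless obstruent between vowels /e/ and /i/, so it voices to [b]. /f/ is a voiceless obstruent between vowels /i/ and /o/, so it voices to [v]. /tifepifoug/ → tivebivoug.
Rule 3 (intervocalic spirantization): /b/ is a stop between vowels /e/ and /i/, so it spirantizes to the fricative [v]. /tivebivoug/ → tivevivoug.
Rule 4 (final devoicing): /g/ is a voiced stop in word-final position, so it devoices to [k]. /tivevivoug/ → tivevivouk.

tivevivouk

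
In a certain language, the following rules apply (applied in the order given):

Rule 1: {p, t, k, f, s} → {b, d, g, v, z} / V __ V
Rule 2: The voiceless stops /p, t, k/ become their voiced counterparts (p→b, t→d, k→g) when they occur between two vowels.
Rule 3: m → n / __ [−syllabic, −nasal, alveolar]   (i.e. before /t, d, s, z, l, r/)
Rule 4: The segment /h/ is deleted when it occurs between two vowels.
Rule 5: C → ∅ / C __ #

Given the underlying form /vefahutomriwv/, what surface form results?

vevaudonriw

Rule 1 (intervocalic voicing): /f/ is a voiceless obstruent between vowels /e/ and /a/, so it voices to [v]. /t/ is a voiceless obstruent between vowels /u/ and /o/, so it voices to [d]. /vefahutomriwv/ → vevahudomriwv.
Rule 2 (intervocalic voicing): no segment meets the environment; /vevahudomriwv/ is unchanged.
Rule 3 (nasal place assimilation): /m/ precedes the alveolar consonant /r/, so it assimilates in place to [n]. /vevahudomriwv/ → vevahudonriwv.
Rule 4 (intervocalic h-deletion): /h/ occurs between vowels /a/ and /u/, so it deletes. /vevahudonriwv/ → vevaudonriwv.
Rule 5 (final cluster simplification): /v/ is the second consonant of a word-final cluster /wv/, so it deletes. /vevaudonriwv/ → vevaudonriw.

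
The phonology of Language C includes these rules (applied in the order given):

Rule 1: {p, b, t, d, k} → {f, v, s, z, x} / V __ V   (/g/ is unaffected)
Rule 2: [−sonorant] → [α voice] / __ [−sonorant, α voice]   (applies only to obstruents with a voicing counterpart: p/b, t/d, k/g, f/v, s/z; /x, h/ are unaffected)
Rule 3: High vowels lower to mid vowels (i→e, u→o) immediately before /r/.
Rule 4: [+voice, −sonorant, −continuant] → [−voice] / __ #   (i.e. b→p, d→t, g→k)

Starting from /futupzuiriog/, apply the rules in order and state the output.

Rule 1 (intervocalic spirantization): /t/ is a stop between vowels /u/ and /u/, so it spirantizes to the fricative [s]. /futupzuiriog/ → fusupzuiriog.
Rule 2 (regressive voicing assimilation): /p/ precedes the voiced obstruent /z/, so it voices to [b] by assimilation. /fusupzuiriog/ → fusubzuiriog.
Rule 3 (pre-rhotic lowering): /i/ is a high vowel immediately before /r/, so it lowers to [e]. /fusubzuiriog/ → fusubzueriog.
Rule 4 (final devoicing): /g/ is a voiced stop in word-final position, so it devoices to [k]. /fusubzueriog/ → fusubzueriok.

fusubzueriok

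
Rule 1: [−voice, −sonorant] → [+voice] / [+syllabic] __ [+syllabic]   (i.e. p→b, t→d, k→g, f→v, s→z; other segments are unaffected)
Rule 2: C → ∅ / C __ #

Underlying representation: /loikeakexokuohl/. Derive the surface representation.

Rule 1 (intervocalic voicing): /k/ is a voiceless obstruent between vowels /i/ and /e/, so it voices to [g]. /k/ is a voiceless obstruent between vowels /a/ and /e/, so it voices to [g]. /k/ is a voiceless obstruent between vowels /o/ and /u/, so it voices to [g]. /loikeakexokuohl/ → loigeagexoguohl.
Rule 2 (final cluster simplification): /l/ is the second consonant of a word-final cluster /hl/, so it deletes. /loigeagexoguohl/ → loigeagexoguoh.

loigeagexoguoh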